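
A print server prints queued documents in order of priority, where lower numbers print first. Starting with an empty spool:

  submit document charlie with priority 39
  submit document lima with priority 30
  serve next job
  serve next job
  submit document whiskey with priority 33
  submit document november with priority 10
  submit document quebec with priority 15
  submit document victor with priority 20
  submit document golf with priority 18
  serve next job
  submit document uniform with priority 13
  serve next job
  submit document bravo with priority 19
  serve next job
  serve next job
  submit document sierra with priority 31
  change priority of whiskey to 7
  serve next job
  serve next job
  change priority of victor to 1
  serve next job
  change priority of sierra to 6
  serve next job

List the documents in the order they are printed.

[lima, charlie, november, uniform, quebec, golf, whiskey, bravo, victor, sierra]

add charlie (priority 39) → {charlie:39}
add lima (priority 30) → {lima:30, charlie:39}
serve next job → lima; now {charlie:39}
serve next job → charlie; now {}
add whiskey (priority 33) → {whiskey:33}
add november (priority 10) → {november:10, whiskey:33}
add quebec (priority 15) → {november:10, quebec:15, whiskey:33}
add victor (priority 20) → {november:10, quebec:15, victor:20, whiskey:33}
add golf (priority 18) → {november:10, quebec:15, golf:18, victor:20, whiskey:33}
serve next job → november; now {quebec:15, golf:18, victor:20, whiskey:33}
add uniform (priority 13) → {uniform:13, quebec:15, golf:18, victor:20, whiskey:33}
serve next job → uniform; now {quebec:15, golf:18, victor:20, whiskey:33}
add bravo (priority 19) → {quebec:15, golf:18, bravo:19, victor:20, whiskey:33}
serve next job → quebec; now {golf:18, bravo:19, victor:20, whiskey:33}
serve next job → golf; now {bravo:19, victor:20, whiskey:33}
add sierra (priority 31) → {bravo:19, victor:20, sierra:31, whiskey:33}
update whiskey to priority 7 → {whiskey:7, bravo:19, victor:20, sierra:31}
serve next job → whiskey; now {bravo:19, victor:20, sierra:31}
serve next job → bravo; now {victor:20, sierra:31}
update victor to priority 1 → {victor:1, sierra:31}
serve next job → victor; now {sierra:31}
update sierra to priority 6 → {sierra:6}
serve next job → sierra; now {}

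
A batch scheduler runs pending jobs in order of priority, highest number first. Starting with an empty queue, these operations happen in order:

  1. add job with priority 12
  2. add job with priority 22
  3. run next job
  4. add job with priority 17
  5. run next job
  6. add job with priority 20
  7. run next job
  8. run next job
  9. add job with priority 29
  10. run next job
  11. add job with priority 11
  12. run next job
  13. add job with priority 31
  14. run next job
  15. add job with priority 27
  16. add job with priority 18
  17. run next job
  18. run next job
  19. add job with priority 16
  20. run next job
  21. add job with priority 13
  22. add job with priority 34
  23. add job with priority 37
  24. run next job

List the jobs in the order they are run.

22 → 17 → 20 → 12 → 29 → 11 → 31 → 27 → 18 → 16 → 37

insert 12 → {12}
insert 22 → {22, 12}
run next job → 22; now {12}
insert 17 → {17, 12}
run next job → 17; now {12}
insert 20 → {20, 12}
run next job → 20; now {12}
run next job → 12; now {}
insert 29 → {29}
run next job → 29; now {}
insert 11 → {11}
run next job → 11; now {}
insert 31 → {31}
run next job → 31; now {}
insert 27 → {27}
insert 18 → {27, 18}
run next job → 27; now {18}
run next job → 18; now {}
insert 16 → {16}
run next job → 16; now {}
insert 13 → {13}
insert 34 → {34, 13}
insert 37 → {37, 34, 13}
run next job → 37; now {34, 13}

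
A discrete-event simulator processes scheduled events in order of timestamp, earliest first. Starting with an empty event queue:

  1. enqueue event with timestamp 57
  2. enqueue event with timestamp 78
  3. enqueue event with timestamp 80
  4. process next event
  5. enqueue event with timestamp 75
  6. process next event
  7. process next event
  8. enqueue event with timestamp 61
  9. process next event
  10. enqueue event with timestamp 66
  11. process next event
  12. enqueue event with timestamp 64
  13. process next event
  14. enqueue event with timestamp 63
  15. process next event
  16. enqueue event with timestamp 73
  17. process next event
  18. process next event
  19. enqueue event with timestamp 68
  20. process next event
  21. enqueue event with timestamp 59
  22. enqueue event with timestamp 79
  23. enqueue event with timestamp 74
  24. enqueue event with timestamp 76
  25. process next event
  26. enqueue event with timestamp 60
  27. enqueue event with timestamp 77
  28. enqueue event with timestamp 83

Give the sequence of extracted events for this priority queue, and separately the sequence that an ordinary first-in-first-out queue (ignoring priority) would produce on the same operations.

insert 57 → {57}
insert 78 → {57, 78}
insert 80 → {57, 78, 80}
process next event → 57; now {78, 80}
insert 75 → {75, 78, 80}
process next event → 75; now {78, 80}
process next event → 78; now {80}
insert 61 → {61, 80}
process next event → 61; now {80}
insert 66 → {66, 80}
process next event → 66; now {80}
insert 64 → {64, 80}
process next event → 64; now {80}
insert 63 → {63, 80}
process next event → 63; now {80}
insert 73 → {73, 80}
process next event → 73; now {80}
process next event → 80; now {}
insert 68 → {68}
process next event → 68; now {}
insert 59 → {59}
insert 79 → {59, 79}
insert 74 → {59, 74, 79}
insert 76 → {59, 74, 76, 79}
process next event → 59; now {74, 76, 79}
insert 60 → {60, 74, 76, 79}
insert 77 → {60, 74, 76, 77, 79}
insert 83 → {60, 74, 76, 77, 79, 83}

priority queue: 57, 75, 78, 61, 66, 64, 63, 73, 80, 68, 59; FIFO queue: [57, 78, 80, 75, 61, 66, 64, 63, 73, 68, 59]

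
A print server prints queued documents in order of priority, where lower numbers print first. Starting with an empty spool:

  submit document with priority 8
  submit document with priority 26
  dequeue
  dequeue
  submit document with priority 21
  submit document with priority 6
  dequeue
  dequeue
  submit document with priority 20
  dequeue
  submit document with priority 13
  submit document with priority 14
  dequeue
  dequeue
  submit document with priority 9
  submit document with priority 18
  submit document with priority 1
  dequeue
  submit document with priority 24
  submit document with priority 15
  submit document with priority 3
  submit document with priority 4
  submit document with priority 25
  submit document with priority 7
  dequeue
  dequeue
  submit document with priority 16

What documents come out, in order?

8 → 26 → 6 → 21 → 20 → 13 → 14 → 1 → 3 → 4

insert 8 → {8}
insert 26 → {8, 26}
dequeue → 8; now {26}
dequeue → 26; now {}
insert 21 → {21}
insert 6 → {6, 21}
dequeue → 6; now {21}
dequeue → 21; now {}
insert 20 → {20}
dequeue → 20; now {}
insert 13 → {13}
insert 14 → {13, 14}
dequeue → 13; now {14}
dequeue → 14; now {}
insert 9 → {9}
insert 18 → {9, 18}
insert 1 → {1, 9, 18}
dequeue → 1; now {9, 18}
insert 24 → {9, 18, 24}
insert 15 → {9, 15, 18, 24}
insert 3 → {3, 9, 15, 18, 24}
insert 4 → {3, 4, 9, 15, 18, 24}
insert 25 → {3, 4, 9, 15, 18, 24, 25}
insert 7 → {3, 4, 7, 9, 15, 18, 24, 25}
dequeue → 3; now {4, 7, 9, 15, 18, 24, 25}
dequeue → 4; now {7, 9, 15, 18, 24, 25}
insert 16 → {7, 9, 15, 16, 18, 24, 25}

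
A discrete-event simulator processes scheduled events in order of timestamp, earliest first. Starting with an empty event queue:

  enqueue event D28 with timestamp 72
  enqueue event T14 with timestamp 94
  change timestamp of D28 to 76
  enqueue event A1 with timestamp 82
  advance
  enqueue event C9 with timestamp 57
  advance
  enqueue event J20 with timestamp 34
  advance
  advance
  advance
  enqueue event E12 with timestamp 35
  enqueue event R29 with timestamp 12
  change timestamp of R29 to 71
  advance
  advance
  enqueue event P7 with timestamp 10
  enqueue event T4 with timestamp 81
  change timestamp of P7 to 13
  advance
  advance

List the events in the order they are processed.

D28, C9, J20, A1, T14, E12, R29, P7, T4

add D28 (timestamp 72) → {D28:72}
add T14 (timestamp 94) → {D28:72, T14:94}
update D28 to timestamp 76 → {D28:76, T14:94}
add A1 (timestamp 82) → {D28:76, A1:82, T14:94}
advance → D28; now {A1:82, T14:94}
add C9 (timestamp 57) → {C9:57, A1:82, T14:94}
advance → C9; now {A1:82, T14:94}
add J20 (timestamp 34) → {J20:34, A1:82, T14:94}
advance → J20; now {A1:82, T14:94}
advance → A1; now {T14:94}
advance → T14; now {}
add E12 (timestamp 35) → {E12:35}
add R29 (timestamp 12) → {R29:12, E12:35}
update R29 to timestamp 71 → {E12:35, R29:71}
advance → E12; now {R29:71}
advance → R29; now {}
add P7 (timestamp 10) → {P7:10}
add T4 (timestamp 81) → {P7:10, T4:81}
update P7 to timestamp 13 → {P7:13, T4:81}
advance → P7; now {T4:81}
advance → T4; now {}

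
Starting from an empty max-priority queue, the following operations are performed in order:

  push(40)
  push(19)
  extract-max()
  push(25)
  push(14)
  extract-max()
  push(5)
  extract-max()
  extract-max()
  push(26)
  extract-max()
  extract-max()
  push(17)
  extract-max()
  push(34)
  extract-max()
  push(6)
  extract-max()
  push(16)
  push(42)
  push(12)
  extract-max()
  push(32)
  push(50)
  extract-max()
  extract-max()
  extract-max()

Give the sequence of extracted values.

insert 40 → {40}
insert 19 → {40, 19}
extract-max → 40; now {19}
insert 25 → {25, 19}
insert 14 → {25, 19, 14}
extract-max → 25; now {19, 14}
insert 5 → {19, 14, 5}
extract-max → 19; now {14, 5}
extract-max → 14; now {5}
insert 26 → {26, 5}
extract-max → 26; now {5}
extract-max → 5; now {}
insert 17 → {17}
extract-max → 17; now {}
insert 34 → {34}
extract-max → 34; now {}
insert 6 → {6}
extract-max → 6; now {}
insert 16 → {16}
insert 42 → {42, 16}
insert 12 → {42, 16, 12}
extract-max → 42; now {16, 12}
insert 32 → {32, 16, 12}
insert 50 → {50, 32, 16, 12}
extract-max → 50; now {32, 16, 12}
extract-max → 32; now {16, 12}
extract-max → 16; now {12}

[40, 25, 19, 14, 26, 5, 17, 34, 6, 42, 50, 32, 16]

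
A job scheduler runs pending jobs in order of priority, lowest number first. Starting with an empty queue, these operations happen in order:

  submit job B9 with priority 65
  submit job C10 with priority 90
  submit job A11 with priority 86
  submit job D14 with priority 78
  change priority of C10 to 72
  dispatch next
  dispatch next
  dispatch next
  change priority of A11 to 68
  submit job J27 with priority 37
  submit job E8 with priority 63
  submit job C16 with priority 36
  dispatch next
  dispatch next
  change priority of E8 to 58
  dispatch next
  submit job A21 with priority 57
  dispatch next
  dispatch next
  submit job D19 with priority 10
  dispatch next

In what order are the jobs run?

add B9 (priority 65) → {B9:65}
add C10 (priority 90) → {B9:65, C10:90}
add A11 (priority 86) → {B9:65, A11:86, C10:90}
add D14 (priority 78) → {B9:65, D14:78, A11:86, C10:90}
update C10 to priority 72 → {B9:65, C10:72, D14:78, A11:86}
dispatch next → B9; now {C10:72, D14:78, A11:86}
dispatch next → C10; now {D14:78, A11:86}
dispatch next → D14; now {A11:86}
update A11 to priority 68 → {A11:68}
add J27 (priority 37) → {J27:37, A11:68}
add E8 (priority 63) → {J27:37, E8:63, A11:68}
add C16 (priority 36) → {C16:36, J27:37, E8:63, A11:68}
dispatch next → C16; now {J27:37, E8:63, A11:68}
dispatch next → J27; now {E8:63, A11:68}
update E8 to priority 58 → {E8:58, A11:68}
dispatch next → E8; now {A11:68}
add A21 (priority 57) → {A21:57, A11:68}
dispatch next → A21; now {A11:68}
dispatch next → A11; now {}
add D19 (priority 10) → {D19:10}
dispatch next → D19; now {}

B9, C10, D14, C16, J27, E8, A21, A11, D19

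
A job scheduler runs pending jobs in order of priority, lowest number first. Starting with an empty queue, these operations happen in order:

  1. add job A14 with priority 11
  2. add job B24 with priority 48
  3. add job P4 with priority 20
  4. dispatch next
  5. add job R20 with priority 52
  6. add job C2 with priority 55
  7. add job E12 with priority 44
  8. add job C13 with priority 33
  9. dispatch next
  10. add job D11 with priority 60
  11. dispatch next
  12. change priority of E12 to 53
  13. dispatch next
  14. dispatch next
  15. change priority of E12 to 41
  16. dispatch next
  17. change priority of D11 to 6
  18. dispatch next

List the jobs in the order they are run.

A14 → P4 → C13 → B24 → R20 → E12 → D11

add A14 (priority 11) → {A14:11}
add B24 (priority 48) → {A14:11, B24:48}
add P4 (priority 20) → {A14:11, P4:20, B24:48}
dispatch next → A14; now {P4:20, B24:48}
add R20 (priority 52) → {P4:20, B24:48, R20:52}
add C2 (priority 55) → {P4:20, B24:48, R20:52, C2:55}
add E12 (priority 44) → {P4:20, E12:44, B24:48, R20:52, C2:55}
add C13 (priority 33) → {P4:20, C13:33, E12:44, B24:48, R20:52, C2:55}
dispatch next → P4; now {C13:33, E12:44, B24:48, R20:52, C2:55}
add D11 (priority 60) → {C13:33, E12:44, B24:48, R20:52, C2:55, D11:60}
dispatch next → C13; now {E12:44, B24:48, R20:52, C2:55, D11:60}
update E12 to priority 53 → {B24:48, R20:52, E12:53, C2:55, D11:60}
dispatch next → B24; now {R20:52, E12:53, C2:55, D11:60}
dispatch next → R20; now {E12:53, C2:55, D11:60}
update E12 to priority 41 → {E12:41, C2:55, D11:60}
dispatch next → E12; now {C2:55, D11:60}
update D11 to priority 6 → {D11:6, C2:55}
dispatch next → D11; now {C2:55}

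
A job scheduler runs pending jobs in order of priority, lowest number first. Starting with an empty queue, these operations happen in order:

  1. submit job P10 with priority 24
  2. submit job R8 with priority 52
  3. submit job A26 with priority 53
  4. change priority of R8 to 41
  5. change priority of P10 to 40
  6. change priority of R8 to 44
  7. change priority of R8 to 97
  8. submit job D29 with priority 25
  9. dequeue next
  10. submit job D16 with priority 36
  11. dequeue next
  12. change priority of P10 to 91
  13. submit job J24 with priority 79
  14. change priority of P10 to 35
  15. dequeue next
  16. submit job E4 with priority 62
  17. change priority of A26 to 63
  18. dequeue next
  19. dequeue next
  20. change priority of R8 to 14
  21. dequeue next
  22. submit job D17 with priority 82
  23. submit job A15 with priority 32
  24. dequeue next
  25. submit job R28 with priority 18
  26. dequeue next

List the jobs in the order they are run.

D29, D16, P10, E4, A26, R8, A15, R28

add P10 (priority 24) → {P10:24}
add R8 (priority 52) → {P10:24, R8:52}
add A26 (priority 53) → {P10:24, R8:52, A26:53}
update R8 to priority 41 → {P10:24, R8:41, A26:53}
update P10 to priority 40 → {P10:40, R8:41, A26:53}
update R8 to priority 44 → {P10:40, R8:44, A26:53}
update R8 to priority 97 → {P10:40, A26:53, R8:97}
add D29 (priority 25) → {D29:25, P10:40, A26:53, R8:97}
dequeue next → D29; now {P10:40, A26:53, R8:97}
add D16 (priority 36) → {D16:36, P10:40, A26:53, R8:97}
dequeue next → D16; now {P10:40, A26:53, R8:97}
update P10 to priority 91 → {A26:53, P10:91, R8:97}
add J24 (priority 79) → {A26:53, J24:79, P10:91, R8:97}
update P10 to priority 35 → {P10:35, A26:53, J24:79, R8:97}
dequeue next → P10; now {A26:53, J24:79, R8:97}
add E4 (priority 62) → {A26:53, E4:62, J24:79, R8:97}
update A26 to priority 63 → {E4:62, A26:63, J24:79, R8:97}
dequeue next → E4; now {A26:63, J24:79, R8:97}
dequeue next → A26; now {J24:79, R8:97}
update R8 to priority 14 → {R8:14, J24:79}
dequeue next → R8; now {J24:79}
add D17 (priority 82) → {J24:79, D17:82}
add A15 (priority 32) → {A15:32, J24:79, D17:82}
dequeue next → A15; now {J24:79, D17:82}
add R28 (priority 18) → {R28:18, J24:79, D17:82}
dequeue next → R28; now {J24:79, D17:82}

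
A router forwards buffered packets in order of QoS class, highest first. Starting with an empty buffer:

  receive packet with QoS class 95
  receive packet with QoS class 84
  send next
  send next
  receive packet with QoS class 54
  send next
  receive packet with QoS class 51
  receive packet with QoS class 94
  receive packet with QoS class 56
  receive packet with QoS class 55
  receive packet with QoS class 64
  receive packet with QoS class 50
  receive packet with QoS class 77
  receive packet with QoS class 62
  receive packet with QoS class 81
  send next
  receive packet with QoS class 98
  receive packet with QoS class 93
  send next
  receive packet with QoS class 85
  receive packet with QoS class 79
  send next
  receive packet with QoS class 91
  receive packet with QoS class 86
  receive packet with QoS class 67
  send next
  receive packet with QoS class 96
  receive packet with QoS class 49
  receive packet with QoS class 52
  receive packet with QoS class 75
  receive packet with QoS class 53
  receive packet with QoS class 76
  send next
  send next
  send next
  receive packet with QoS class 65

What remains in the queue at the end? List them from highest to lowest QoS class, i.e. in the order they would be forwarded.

insert 95 → {95}
insert 84 → {95, 84}
send next → 95; now {84}
send next → 84; now {}
insert 54 → {54}
send next → 54; now {}
insert 51 → {51}
insert 94 → {94, 51}
insert 56 → {94, 56, 51}
insert 55 → {94, 56, 55, 51}
insert 64 → {94, 64, 56, 55, 51}
insert 50 → {94, 64, 56, 55, 51, 50}
insert 77 → {94, 77, 64, 56, 55, 51, 50}
insert 62 → {94, 77, 64, 62, 56, 55, 51, 50}
insert 81 → {94, 81, 77, 64, 62, 56, 55, 51, 50}
send next → 94; now {81, 77, 64, 62, 56, 55, 51, 50}
insert 98 → {98, 81, 77, 64, 62, 56, 55, 51, 50}
insert 93 → {98, 93, 81, 77, 64, 62, 56, 55, 51, 50}
send next → 98; now {93, 81, 77, 64, 62, 56, 55, 51, 50}
insert 85 → {93, 85, 81, 77, 64, 62, 56, 55, 51, 50}
insert 79 → {93, 85, 81, 79, 77, 64, 62, 56, 55, 51, 50}
send next → 93; now {85, 81, 79, 77, 64, 62, 56, 55, 51, 50}
insert 91 → {91, 85, 81, 79, 77, 64, 62, 56, 55, 51, 50}
insert 86 → {91, 86, 85, 81, 79, 77, 64, 62, 56, 55, 51, 50}
insert 67 → {91, 86, 85, 81, 79, 77, 67, 64, 62, 56, 55, 51, 50}
send next → 91; now {86, 85, 81, 79, 77, 67, 64, 62, 56, 55, 51, 50}
insert 96 → {96, 86, 85, 81, 79, 77, 67, 64, 62, 56, 55, 51, 50}
insert 49 → {96, 86, 85, 81, 79, 77, 67, 64, 62, 56, 55, 51, 50, 49}
insert 52 → {96, 86, 85, 81, 79, 77, 67, 64, 62, 56, 55, 52, 51, 50, 49}
insert 75 → {96, 86, 85, 81, 79, 77, 75, 67, 64, 62, 56, 55, 52, 51, 50, 49}
insert 53 → {96, 86, 85, 81, 79, 77, 75, 67, 64, 62, 56, 55, 53, 52, 51, 50, 49}
insert 76 → {96, 86, 85, 81, 79, 77, 76, 75, 67, 64, 62, 56, 55, 53, 52, 51, 50, 49}
send next → 96; now {86, 85, 81, 79, 77, 76, 75, 67, 64, 62, 56, 55, 53, 52, 51, 50, 49}
send next → 86; now {85, 81, 79, 77, 76, 75, 67, 64, 62, 56, 55, 53, 52, 51, 50, 49}
send next → 85; now {81, 79, 77, 76, 75, 67, 64, 62, 56, 55, 53, 52, 51, 50, 49}
insert 65 → {81, 79, 77, 76, 75, 67, 65, 64, 62, 56, 55, 53, 52, 51, 50, 49}

81 → 79 → 77 → 76 → 75 → 67 → 65 → 64 → 62 → 56 → 55 → 53 → 52 → 51 → 50 → 49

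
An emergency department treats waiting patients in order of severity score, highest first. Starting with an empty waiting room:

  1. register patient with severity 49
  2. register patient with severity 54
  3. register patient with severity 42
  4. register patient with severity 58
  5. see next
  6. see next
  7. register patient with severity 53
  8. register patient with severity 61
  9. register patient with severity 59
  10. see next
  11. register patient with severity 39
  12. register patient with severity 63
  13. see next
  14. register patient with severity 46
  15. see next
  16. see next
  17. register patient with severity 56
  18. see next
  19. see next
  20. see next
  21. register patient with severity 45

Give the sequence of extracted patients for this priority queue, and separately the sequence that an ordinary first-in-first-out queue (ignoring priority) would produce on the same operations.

insert 49 → {49}
insert 54 → {54, 49}
insert 42 → {54, 49, 42}
insert 58 → {58, 54, 49, 42}
see next → 58; now {54, 49, 42}
see next → 54; now {49, 42}
insert 53 → {53, 49, 42}
insert 61 → {61, 53, 49, 42}
insert 59 → {61, 59, 53, 49, 42}
see next → 61; now {59, 53, 49, 42}
insert 39 → {59, 53, 49, 42, 39}
insert 63 → {63, 59, 53, 49, 42, 39}
see next → 63; now {59, 53, 49, 42, 39}
insert 46 → {59, 53, 49, 46, 42, 39}
see next → 59; now {53, 49, 46, 42, 39}
see next → 53; now {49, 46, 42, 39}
insert 56 → {56, 49, 46, 42, 39}
see next → 56; now {49, 46, 42, 39}
see next → 49; now {46, 42, 39}
see next → 46; now {42, 39}
insert 45 → {45, 42, 39}

priority queue: 58 → 54 → 61 → 63 → 59 → 53 → 56 → 49 → 46; FIFO queue: 49 → 54 → 42 → 58 → 53 → 61 → 59 → 39 → 63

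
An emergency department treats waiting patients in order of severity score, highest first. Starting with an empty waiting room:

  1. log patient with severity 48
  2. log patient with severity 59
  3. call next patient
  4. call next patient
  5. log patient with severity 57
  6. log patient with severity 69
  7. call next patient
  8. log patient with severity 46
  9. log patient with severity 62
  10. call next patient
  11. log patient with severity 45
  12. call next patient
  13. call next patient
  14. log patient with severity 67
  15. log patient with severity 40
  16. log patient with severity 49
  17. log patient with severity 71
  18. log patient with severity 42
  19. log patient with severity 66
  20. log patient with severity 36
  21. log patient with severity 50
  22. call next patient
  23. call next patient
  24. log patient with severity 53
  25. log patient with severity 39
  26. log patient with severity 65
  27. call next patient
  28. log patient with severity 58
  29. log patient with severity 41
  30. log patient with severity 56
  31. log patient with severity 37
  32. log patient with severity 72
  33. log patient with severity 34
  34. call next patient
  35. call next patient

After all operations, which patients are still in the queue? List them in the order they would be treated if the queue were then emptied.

58, 56, 53, 50, 49, 45, 42, 41, 40, 39, 37, 36, 34

insert 48 → {48}
insert 59 → {59, 48}
call next patient → 59; now {48}
call next patient → 48; now {}
insert 57 → {57}
insert 69 → {69, 57}
call next patient → 69; now {57}
insert 46 → {57, 46}
insert 62 → {62, 57, 46}
call next patient → 62; now {57, 46}
insert 45 → {57, 46, 45}
call next patient → 57; now {46, 45}
call next patient → 46; now {45}
insert 67 → {67, 45}
insert 40 → {67, 45, 40}
insert 49 → {67, 49, 45, 40}
insert 71 → {71, 67, 49, 45, 40}
insert 42 → {71, 67, 49, 45, 42, 40}
insert 66 → {71, 67, 66, 49, 45, 42, 40}
insert 36 → {71, 67, 66, 49, 45, 42, 40, 36}
insert 50 → {71, 67, 66, 50, 49, 45, 42, 40, 36}
call next patient → 71; now {67, 66, 50, 49, 45, 42, 40, 36}
call next patient → 67; now {66, 50, 49, 45, 42, 40, 36}
insert 53 → {66, 53, 50, 49, 45, 42, 40, 36}
insert 39 → {66, 53, 50, 49, 45, 42, 40, 39, 36}
insert 65 → {66, 65, 53, 50, 49, 45, 42, 40, 39, 36}
call next patient → 66; now {65, 53, 50, 49, 45, 42, 40, 39, 36}
insert 58 → {65, 58, 53, 50, 49, 45, 42, 40, 39, 36}
insert 41 → {65, 58, 53, 50, 49, 45, 42, 41, 40, 39, 36}
insert 56 → {65, 58, 56, 53, 50, 49, 45, 42, 41, 40, 39, 36}
insert 37 → {65, 58, 56, 53, 50, 49, 45, 42, 41, 40, 39, 37, 36}
insert 72 → {72, 65, 58, 56, 53, 50, 49, 45, 42, 41, 40, 39, 37, 36}
insert 34 → {72, 65, 58, 56, 53, 50, 49, 45, 42, 41, 40, 39, 37, 36, 34}
call next patient → 72; now {65, 58, 56, 53, 50, 49, 45, 42, 41, 40, 39, 37, 36, 34}
call next patient → 65; now {58, 56, 53, 50, 49, 45, 42, 41, 40, 39, 37, 36, 34}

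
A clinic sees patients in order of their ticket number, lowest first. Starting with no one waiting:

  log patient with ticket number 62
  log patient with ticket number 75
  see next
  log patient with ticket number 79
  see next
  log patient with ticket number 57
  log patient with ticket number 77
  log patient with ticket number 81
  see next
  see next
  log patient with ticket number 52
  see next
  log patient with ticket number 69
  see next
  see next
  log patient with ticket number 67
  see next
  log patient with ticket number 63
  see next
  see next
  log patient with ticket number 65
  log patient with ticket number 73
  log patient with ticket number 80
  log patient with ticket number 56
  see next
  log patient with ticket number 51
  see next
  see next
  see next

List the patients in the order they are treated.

62 → 75 → 57 → 77 → 52 → 69 → 79 → 67 → 63 → 81 → 56 → 51 → 65 → 73

insert 62 → {62}
insert 75 → {62, 75}
see next → 62; now {75}
insert 79 → {75, 79}
see next → 75; now {79}
insert 57 → {57, 79}
insert 77 → {57, 77, 79}
insert 81 → {57, 77, 79, 81}
see next → 57; now {77, 79, 81}
see next → 77; now {79, 81}
insert 52 → {52, 79, 81}
see next → 52; now {79, 81}
insert 69 → {69, 79, 81}
see next → 69; now {79, 81}
see next → 79; now {81}
insert 67 → {67, 81}
see next → 67; now {81}
insert 63 → {63, 81}
see next → 63; now {81}
see next → 81; now {}
insert 65 → {65}
insert 73 → {65, 73}
insert 80 → {65, 73, 80}
insert 56 → {56, 65, 73, 80}
see next → 56; now {65, 73, 80}
insert 51 → {51, 65, 73, 80}
see next → 51; now {65, 73, 80}
see next → 65; now {73, 80}
see next → 73; now {80}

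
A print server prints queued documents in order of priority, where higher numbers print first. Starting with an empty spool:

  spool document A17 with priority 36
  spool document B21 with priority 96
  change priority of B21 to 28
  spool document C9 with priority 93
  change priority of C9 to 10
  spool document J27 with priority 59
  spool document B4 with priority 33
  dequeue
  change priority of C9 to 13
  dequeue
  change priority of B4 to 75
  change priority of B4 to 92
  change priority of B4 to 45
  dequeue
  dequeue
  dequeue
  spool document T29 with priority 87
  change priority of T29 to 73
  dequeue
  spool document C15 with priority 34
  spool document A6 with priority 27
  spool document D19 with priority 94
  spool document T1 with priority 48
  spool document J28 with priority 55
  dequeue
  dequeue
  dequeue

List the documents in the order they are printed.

J27, A17, B4, B21, C9, T29, D19, J28, T1

add A17 (priority 36) → {A17:36}
add B21 (priority 96) → {B21:96, A17:36}
update B21 to priority 28 → {A17:36, B21:28}
add C9 (priority 93) → {C9:93, A17:36, B21:28}
update C9 to priority 10 → {A17:36, B21:28, C9:10}
add J27 (priority 59) → {J27:59, A17:36, B21:28, C9:10}
add B4 (priority 33) → {J27:59, A17:36, B4:33, B21:28, C9:10}
dequeue → J27; now {A17:36, B4:33, B21:28, C9:10}
update C9 to priority 13 → {A17:36, B4:33, B21:28, C9:13}
dequeue → A17; now {B4:33, B21:28, C9:13}
update B4 to priority 75 → {B4:75, B21:28, C9:13}
update B4 to priority 92 → {B4:92, B21:28, C9:13}
update B4 to priority 45 → {B4:45, B21:28, C9:13}
dequeue → B4; now {B21:28, C9:13}
dequeue → B21; now {C9:13}
dequeue → C9; now {}
add T29 (priority 87) → {T29:87}
update T29 to priority 73 → {T29:73}
dequeue → T29; now {}
add C15 (priority 34) → {C15:34}
add A6 (priority 27) → {C15:34, A6:27}
add D19 (priority 94) → {D19:94, C15:34, A6:27}
add T1 (priority 48) → {D19:94, T1:48, C15:34, A6:27}
add J28 (priority 55) → {D19:94, J28:55, T1:48, C15:34, A6:27}
dequeue → D19; now {J28:55, T1:48, C15:34, A6:27}
dequeue → J28; now {T1:48, C15:34, A6:27}
dequeue → T1; now {C15:34, A6:27}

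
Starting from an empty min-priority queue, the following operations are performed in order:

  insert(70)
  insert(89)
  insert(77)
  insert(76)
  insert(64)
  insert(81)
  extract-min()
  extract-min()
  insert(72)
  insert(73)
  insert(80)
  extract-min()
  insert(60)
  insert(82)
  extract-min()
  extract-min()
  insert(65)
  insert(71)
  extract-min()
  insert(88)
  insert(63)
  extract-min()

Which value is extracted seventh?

insert 70 → {70}
insert 89 → {70, 89}
insert 77 → {70, 77, 89}
insert 76 → {70, 76, 77, 89}
insert 64 → {64, 70, 76, 77, 89}
insert 81 → {64, 70, 76, 77, 81, 89}
extract-min → 64; now {70, 76, 77, 81, 89}
extract-min → 70; now {76, 77, 81, 89}
insert 72 → {72, 76, 77, 81, 89}
insert 73 → {72, 73, 76, 77, 81, 89}
insert 80 → {72, 73, 76, 77, 80, 81, 89}
extract-min → 72; now {73, 76, 77, 80, 81, 89}
insert 60 → {60, 73, 76, 77, 80, 81, 89}
insert 82 → {60, 73, 76, 77, 80, 81, 82, 89}
extract-min → 60; now {73, 76, 77, 80, 81, 82, 89}
extract-min → 73; now {76, 77, 80, 81, 82, 89}
insert 65 → {65, 76, 77, 80, 81, 82, 89}
insert 71 → {65, 71, 76, 77, 80, 81, 82, 89}
extract-min → 65; now {71, 76, 77, 80, 81, 82, 89}
insert 88 → {71, 76, 77, 80, 81, 82, 88, 89}
insert 63 → {63, 71, 76, 77, 80, 81, 82, 88, 89}
extract-min → 63; now {71, 76, 77, 80, 81, 82, 88, 89}

63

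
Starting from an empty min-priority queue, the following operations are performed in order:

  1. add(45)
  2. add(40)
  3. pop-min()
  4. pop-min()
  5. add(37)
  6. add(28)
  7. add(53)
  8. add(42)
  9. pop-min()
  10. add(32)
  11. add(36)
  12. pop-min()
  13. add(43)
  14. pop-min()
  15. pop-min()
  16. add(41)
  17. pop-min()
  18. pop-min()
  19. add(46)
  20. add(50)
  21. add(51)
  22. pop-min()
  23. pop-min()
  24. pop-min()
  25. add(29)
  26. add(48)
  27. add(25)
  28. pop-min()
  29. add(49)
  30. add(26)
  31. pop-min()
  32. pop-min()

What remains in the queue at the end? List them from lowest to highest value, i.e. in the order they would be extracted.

48 → 49 → 51 → 53

insert 45 → {45}
insert 40 → {40, 45}
pop-min → 40; now {45}
pop-min → 45; now {}
insert 37 → {37}
insert 28 → {28, 37}
insert 53 → {28, 37, 53}
insert 42 → {28, 37, 42, 53}
pop-min → 28; now {37, 42, 53}
insert 32 → {32, 37, 42, 53}
insert 36 → {32, 36, 37, 42, 53}
pop-min → 32; now {36, 37, 42, 53}
insert 43 → {36, 37, 42, 43, 53}
pop-min → 36; now {37, 42, 43, 53}
pop-min → 37; now {42, 43, 53}
insert 41 → {41, 42, 43, 53}
pop-min → 41; now {42, 43, 53}
pop-min → 42; now {43, 53}
insert 46 → {43, 46, 53}
insert 50 → {43, 46, 50, 53}
insert 51 → {43, 46, 50, 51, 53}
pop-min → 43; now {46, 50, 51, 53}
pop-min → 46; now {50, 51, 53}
pop-min → 50; now {51, 53}
insert 29 → {29, 51, 53}
insert 48 → {29, 48, 51, 53}
insert 25 → {25, 29, 48, 51, 53}
pop-min → 25; now {29, 48, 51, 53}
insert 49 → {29, 48, 49, 51, 53}
insert 26 → {26, 29, 48, 49, 51, 53}
pop-min → 26; now {29, 48, 49, 51, 53}
pop-min → 29; now {48, 49, 51, 53}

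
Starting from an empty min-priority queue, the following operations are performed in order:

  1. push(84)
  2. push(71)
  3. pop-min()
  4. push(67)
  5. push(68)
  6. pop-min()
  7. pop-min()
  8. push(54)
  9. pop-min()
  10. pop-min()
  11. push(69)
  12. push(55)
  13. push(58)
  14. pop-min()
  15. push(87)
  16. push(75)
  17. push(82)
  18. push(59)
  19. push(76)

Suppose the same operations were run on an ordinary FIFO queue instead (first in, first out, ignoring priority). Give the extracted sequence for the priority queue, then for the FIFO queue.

priority queue: 71 → 67 → 68 → 54 → 84 → 55; FIFO queue: [84, 71, 67, 68, 54, 69]

insert 84 → {84}
insert 71 → {71, 84}
pop-min → 71; now {84}
insert 67 → {67, 84}
insert 68 → {67, 68, 84}
pop-min → 67; now {68, 84}
pop-min → 68; now {84}
insert 54 → {54, 84}
pop-min → 54; now {84}
pop-min → 84; now {}
insert 69 → {69}
insert 55 → {55, 69}
insert 58 → {55, 58, 69}
pop-min → 55; now {58, 69}
insert 87 → {58, 69, 87}
insert 75 → {58, 69, 75, 87}
insert 82 → {58, 69, 75, 82, 87}
insert 59 → {58, 59, 69, 75, 82, 87}
insert 76 → {58, 59, 69, 75, 76, 82, 87}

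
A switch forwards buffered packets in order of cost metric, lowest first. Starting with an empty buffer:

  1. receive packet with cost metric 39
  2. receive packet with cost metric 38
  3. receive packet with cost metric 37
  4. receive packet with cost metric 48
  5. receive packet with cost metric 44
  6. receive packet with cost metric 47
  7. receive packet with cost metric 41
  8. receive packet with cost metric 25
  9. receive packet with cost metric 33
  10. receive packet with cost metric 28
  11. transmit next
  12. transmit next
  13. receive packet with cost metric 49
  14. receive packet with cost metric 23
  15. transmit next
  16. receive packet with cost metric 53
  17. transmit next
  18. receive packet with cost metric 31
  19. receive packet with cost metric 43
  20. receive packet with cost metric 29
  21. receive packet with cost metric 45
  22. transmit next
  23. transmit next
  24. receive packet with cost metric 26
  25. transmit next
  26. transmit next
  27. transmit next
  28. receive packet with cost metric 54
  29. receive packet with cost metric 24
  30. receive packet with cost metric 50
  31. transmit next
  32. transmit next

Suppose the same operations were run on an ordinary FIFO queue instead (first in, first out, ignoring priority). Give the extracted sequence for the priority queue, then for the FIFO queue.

insert 39 → {39}
insert 38 → {38, 39}
insert 37 → {37, 38, 39}
insert 48 → {37, 38, 39, 48}
insert 44 → {37, 38, 39, 44, 48}
insert 47 → {37, 38, 39, 44, 47, 48}
insert 41 → {37, 38, 39, 41, 44, 47, 48}
insert 25 → {25, 37, 38, 39, 41, 44, 47, 48}
insert 33 → {25, 33, 37, 38, 39, 41, 44, 47, 48}
insert 28 → {25, 28, 33, 37, 38, 39, 41, 44, 47, 48}
transmit next → 25; now {28, 33, 37, 38, 39, 41, 44, 47, 48}
transmit next → 28; now {33, 37, 38, 39, 41, 44, 47, 48}
insert 49 → {33, 37, 38, 39, 41, 44, 47, 48, 49}
insert 23 → {23, 33, 37, 38, 39, 41, 44, 47, 48, 49}
transmit next → 23; now {33, 37, 38, 39, 41, 44, 47, 48, 49}
insert 53 → {33, 37, 38, 39, 41, 44, 47, 48, 49, 53}
transmit next → 33; now {37, 38, 39, 41, 44, 47, 48, 49, 53}
insert 31 → {31, 37, 38, 39, 41, 44, 47, 48, 49, 53}
insert 43 → {31, 37, 38, 39, 41, 43, 44, 47, 48, 49, 53}
insert 29 → {29, 31, 37, 38, 39, 41, 43, 44, 47, 48, 49, 53}
insert 45 → {29, 31, 37, 38, 39, 41, 43, 44, 45, 47, 48, 49, 53}
transmit next → 29; now {31, 37, 38, 39, 41, 43, 44, 45, 47, 48, 49, 53}
transmit next → 31; now {37, 38, 39, 41, 43, 44, 45, 47, 48, 49, 53}
insert 26 → {26, 37, 38, 39, 41, 43, 44, 45, 47, 48, 49, 53}
transmit next → 26; now {37, 38, 39, 41, 43, 44, 45, 47, 48, 49, 53}
transmit next → 37; now {38, 39, 41, 43, 44, 45, 47, 48, 49, 53}
transmit next → 38; now {39, 41, 43, 44, 45, 47, 48, 49, 53}
insert 54 → {39, 41, 43, 44, 45, 47, 48, 49, 53, 54}
insert 24 → {24, 39, 41, 43, 44, 45, 47, 48, 49, 53, 54}
insert 50 → {24, 39, 41, 43, 44, 45, 47, 48, 49, 50, 53, 54}
transmit next → 24; now {39, 41, 43, 44, 45, 47, 48, 49, 50, 53, 54}
transmit next → 39; now {41, 43, 44, 45, 47, 48, 49, 50, 53, 54}

priority queue: 25, 28, 23, 33, 29, 31, 26, 37, 38, 24, 39; FIFO queue: 39, 38, 37, 48, 44, 47, 41, 25, 33, 28, 49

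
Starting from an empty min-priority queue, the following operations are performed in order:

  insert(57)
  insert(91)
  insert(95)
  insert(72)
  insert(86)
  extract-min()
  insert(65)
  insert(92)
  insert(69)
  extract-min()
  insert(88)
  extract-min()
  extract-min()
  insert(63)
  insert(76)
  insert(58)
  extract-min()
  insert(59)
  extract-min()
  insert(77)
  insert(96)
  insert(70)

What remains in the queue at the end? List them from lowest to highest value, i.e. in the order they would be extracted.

insert 57 → {57}
insert 91 → {57, 91}
insert 95 → {57, 91, 95}
insert 72 → {57, 72, 91, 95}
insert 86 → {57, 72, 86, 91, 95}
extract-min → 57; now {72, 86, 91, 95}
insert 65 → {65, 72, 86, 91, 95}
insert 92 → {65, 72, 86, 91, 92, 95}
insert 69 → {65, 69, 72, 86, 91, 92, 95}
extract-min → 65; now {69, 72, 86, 91, 92, 95}
insert 88 → {69, 72, 86, 88, 91, 92, 95}
extract-min → 69; now {72, 86, 88, 91, 92, 95}
extract-min → 72; now {86, 88, 91, 92, 95}
insert 63 → {63, 86, 88, 91, 92, 95}
insert 76 → {63, 76, 86, 88, 91, 92, 95}
insert 58 → {58, 63, 76, 86, 88, 91, 92, 95}
extract-min → 58; now {63, 76, 86, 88, 91, 92, 95}
insert 59 → {59, 63, 76, 86, 88, 91, 92, 95}
extract-min → 59; now {63, 76, 86, 88, 91, 92, 95}
insert 77 → {63, 76, 77, 86, 88, 91, 92, 95}
insert 96 → {63, 76, 77, 86, 88, 91, 92, 95, 96}
insert 70 → {63, 70, 76, 77, 86, 88, 91, 92, 95, 96}

[63, 70, 76, 77, 86, 88, 91, 92, 95, 96]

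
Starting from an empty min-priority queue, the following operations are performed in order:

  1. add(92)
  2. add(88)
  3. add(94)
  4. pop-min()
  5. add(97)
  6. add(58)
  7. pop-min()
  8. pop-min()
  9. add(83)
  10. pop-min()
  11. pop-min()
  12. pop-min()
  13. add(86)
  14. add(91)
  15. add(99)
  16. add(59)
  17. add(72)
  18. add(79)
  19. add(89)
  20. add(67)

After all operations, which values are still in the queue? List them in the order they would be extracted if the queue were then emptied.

insert 92 → {92}
insert 88 → {88, 92}
insert 94 → {88, 92, 94}
pop-min → 88; now {92, 94}
insert 97 → {92, 94, 97}
insert 58 → {58, 92, 94, 97}
pop-min → 58; now {92, 94, 97}
pop-min → 92; now {94, 97}
insert 83 → {83, 94, 97}
pop-min → 83; now {94, 97}
pop-min → 94; now {97}
pop-min → 97; now {}
insert 86 → {86}
insert 91 → {86, 91}
insert 99 → {86, 91, 99}
insert 59 → {59, 86, 91, 99}
insert 72 → {59, 72, 86, 91, 99}
insert 79 → {59, 72, 79, 86, 91, 99}
insert 89 → {59, 72, 79, 86, 89, 91, 99}
insert 67 → {59, 67, 72, 79, 86, 89, 91, 99}

59, 67, 72, 79, 86, 89, 91, 99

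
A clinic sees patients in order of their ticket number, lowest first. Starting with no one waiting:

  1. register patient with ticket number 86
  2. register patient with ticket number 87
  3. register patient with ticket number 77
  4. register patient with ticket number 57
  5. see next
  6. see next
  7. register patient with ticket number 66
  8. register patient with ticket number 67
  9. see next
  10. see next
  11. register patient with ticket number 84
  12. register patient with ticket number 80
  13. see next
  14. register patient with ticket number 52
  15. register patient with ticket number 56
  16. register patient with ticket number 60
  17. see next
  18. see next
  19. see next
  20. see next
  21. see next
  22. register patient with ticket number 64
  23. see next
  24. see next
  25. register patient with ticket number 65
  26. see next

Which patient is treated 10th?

86

insert 86 → {86}
insert 87 → {86, 87}
insert 77 → {77, 86, 87}
insert 57 → {57, 77, 86, 87}
see next → 57; now {77, 86, 87}
see next → 77; now {86, 87}
insert 66 → {66, 86, 87}
insert 67 → {66, 67, 86, 87}
see next → 66; now {67, 86, 87}
see next → 67; now {86, 87}
insert 84 → {84, 86, 87}
insert 80 → {80, 84, 86, 87}
see next → 80; now {84, 86, 87}
insert 52 → {52, 84, 86, 87}
insert 56 → {52, 56, 84, 86, 87}
insert 60 → {52, 56, 60, 84, 86, 87}
see next → 52; now {56, 60, 84, 86, 87}
see next → 56; now {60, 84, 86, 87}
see next → 60; now {84, 86, 87}
see next → 84; now {86, 87}
see next → 86; now {87}
insert 64 → {64, 87}
see next → 64; now {87}
see next → 87; now {}
insert 65 → {65}
see next → 65; now {}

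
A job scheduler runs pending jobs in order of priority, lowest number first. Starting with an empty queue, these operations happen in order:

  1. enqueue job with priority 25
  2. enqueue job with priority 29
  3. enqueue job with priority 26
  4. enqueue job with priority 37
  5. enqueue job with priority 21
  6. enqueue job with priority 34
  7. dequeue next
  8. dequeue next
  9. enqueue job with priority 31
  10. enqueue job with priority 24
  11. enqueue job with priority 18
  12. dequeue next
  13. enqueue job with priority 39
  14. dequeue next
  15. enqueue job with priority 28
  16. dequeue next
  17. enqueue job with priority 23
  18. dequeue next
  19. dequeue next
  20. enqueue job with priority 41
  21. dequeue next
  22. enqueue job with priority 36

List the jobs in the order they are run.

21, 25, 18, 24, 26, 23, 28, 29

insert 25 → {25}
insert 29 → {25, 29}
insert 26 → {25, 26, 29}
insert 37 → {25, 26, 29, 37}
insert 21 → {21, 25, 26, 29, 37}
insert 34 → {21, 25, 26, 29, 34, 37}
dequeue next → 21; now {25, 26, 29, 34, 37}
dequeue next → 25; now {26, 29, 34, 37}
insert 31 → {26, 29, 31, 34, 37}
insert 24 → {24, 26, 29, 31, 34, 37}
insert 18 → {18, 24, 26, 29, 31, 34, 37}
dequeue next → 18; now {24, 26, 29, 31, 34, 37}
insert 39 → {24, 26, 29, 31, 34, 37, 39}
dequeue next → 24; now {26, 29, 31, 34, 37, 39}
insert 28 → {26, 28, 29, 31, 34, 37, 39}
dequeue next → 26; now {28, 29, 31, 34, 37, 39}
insert 23 → {23, 28, 29, 31, 34, 37, 39}
dequeue next → 23; now {28, 29, 31, 34, 37, 39}
dequeue next → 28; now {29, 31, 34, 37, 39}
insert 41 → {29, 31, 34, 37, 39, 41}
dequeue next → 29; now {31, 34, 37, 39, 41}
insert 36 → {31, 34, 36, 37, 39, 41}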